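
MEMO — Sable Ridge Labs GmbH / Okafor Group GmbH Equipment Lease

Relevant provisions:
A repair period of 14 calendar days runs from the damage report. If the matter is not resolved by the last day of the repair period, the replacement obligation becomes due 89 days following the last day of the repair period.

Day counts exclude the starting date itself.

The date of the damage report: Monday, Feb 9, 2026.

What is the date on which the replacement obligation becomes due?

May 23, 2026

Adding 14 calendar days to Feb 9, 2026 gives Feb 23, 2026, which is the last day of the repair period.
Adding 89 calendar days to Feb 23, 2026 gives May 23, 2026, which is the date on which the replacement obligation becomes due.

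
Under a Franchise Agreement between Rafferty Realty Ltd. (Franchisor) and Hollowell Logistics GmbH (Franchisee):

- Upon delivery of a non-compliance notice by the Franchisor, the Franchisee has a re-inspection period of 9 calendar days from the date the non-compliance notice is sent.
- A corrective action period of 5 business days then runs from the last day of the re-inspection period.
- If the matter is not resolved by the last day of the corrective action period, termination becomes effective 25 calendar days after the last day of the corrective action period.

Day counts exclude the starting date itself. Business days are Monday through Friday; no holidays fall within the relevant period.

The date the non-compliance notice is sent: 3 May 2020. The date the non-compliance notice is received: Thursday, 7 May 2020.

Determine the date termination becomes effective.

13 June 2020

The last day of the re-inspection period: 3 May 2020 + 9 days = 12 May 2020.
The last day of the corrective action period: 5 business days after Tuesday, 12 May 2020, skipping weekends — May 13, May 14, May 15, May 18, May 19 — lands on Tuesday, 19 May 2020.
Adding 25 calendar days to 19 May 2020 gives 13 June 2020, which is the date termination becomes effective.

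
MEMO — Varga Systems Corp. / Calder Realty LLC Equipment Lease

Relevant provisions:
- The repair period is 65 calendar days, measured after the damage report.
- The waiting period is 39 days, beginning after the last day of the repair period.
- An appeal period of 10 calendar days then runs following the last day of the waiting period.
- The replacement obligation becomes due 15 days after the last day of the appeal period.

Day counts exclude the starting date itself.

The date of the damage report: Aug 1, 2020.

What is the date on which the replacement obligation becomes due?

Dec 8, 2020

The last day of the repair period: 65 calendar days after Aug 1, 2020 is Oct 5, 2020.
The last day of the waiting period: 39 calendar days after Oct 5, 2020 is Nov 13, 2020.
The last day of the appeal period: 10 calendar days after Nov 13, 2020 is Nov 23, 2020.
Adding 15 calendar days to Nov 23, 2020 gives Dec 8, 2020, which is the date on which the replacement obligation becomes due.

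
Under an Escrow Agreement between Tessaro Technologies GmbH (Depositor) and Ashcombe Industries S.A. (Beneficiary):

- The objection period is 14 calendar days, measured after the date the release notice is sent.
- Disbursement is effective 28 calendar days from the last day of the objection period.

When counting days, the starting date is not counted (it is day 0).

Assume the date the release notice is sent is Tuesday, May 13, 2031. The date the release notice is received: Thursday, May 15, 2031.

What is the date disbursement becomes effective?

The last day of the objection period: May 13, 2031 + 14 days = May 27, 2031.
Adding 28 calendar days to May 27, 2031 gives June 24, 2031, which is the date disbursement becomes effective.

June 24, 2031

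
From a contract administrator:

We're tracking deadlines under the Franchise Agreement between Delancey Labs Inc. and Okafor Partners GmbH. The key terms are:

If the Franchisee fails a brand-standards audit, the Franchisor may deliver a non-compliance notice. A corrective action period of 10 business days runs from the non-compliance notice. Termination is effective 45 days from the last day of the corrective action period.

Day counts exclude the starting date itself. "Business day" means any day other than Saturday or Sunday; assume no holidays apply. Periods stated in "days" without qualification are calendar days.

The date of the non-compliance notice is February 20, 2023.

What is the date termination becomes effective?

The last day of the corrective action period: 10 business days after Monday, February 20, 2023, skipping weekends — Feb 21, Feb 22, Feb 23, Feb 24, Feb 27, Feb 28, Mar 1, Mar 2, Mar 3, Mar 6 — lands on Monday, March 6, 2023.
Adding 45 calendar days to March 6, 2023 gives April 20, 2023, which is the date termination becomes effective.

April 20, 2023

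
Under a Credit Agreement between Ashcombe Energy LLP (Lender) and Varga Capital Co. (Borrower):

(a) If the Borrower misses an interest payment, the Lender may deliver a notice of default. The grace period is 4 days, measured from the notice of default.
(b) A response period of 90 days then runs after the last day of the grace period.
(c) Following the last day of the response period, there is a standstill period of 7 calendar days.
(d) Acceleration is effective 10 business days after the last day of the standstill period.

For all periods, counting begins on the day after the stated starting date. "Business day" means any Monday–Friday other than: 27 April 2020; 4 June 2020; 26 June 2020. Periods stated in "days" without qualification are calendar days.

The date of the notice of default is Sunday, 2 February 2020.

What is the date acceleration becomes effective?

Adding 4 calendar days to 2 February 2020 gives 6 February 2020, which is the last day of the grace period.
The last day of the response period: 6 February 2020 + 90 days = 6 May 2020.
The last day of the standstill period: 7 calendar days after 6 May 2020 is 13 May 2020.
The date acceleration becomes effective: 10 business days after Wednesday, 13 May 2020, skipping weekends — May 14, May 15, May 18, May 19, May 20, May 21, May 22, May 25, May 26, May 27 — lands on Wednesday, 27 May 2020.

27 May 2020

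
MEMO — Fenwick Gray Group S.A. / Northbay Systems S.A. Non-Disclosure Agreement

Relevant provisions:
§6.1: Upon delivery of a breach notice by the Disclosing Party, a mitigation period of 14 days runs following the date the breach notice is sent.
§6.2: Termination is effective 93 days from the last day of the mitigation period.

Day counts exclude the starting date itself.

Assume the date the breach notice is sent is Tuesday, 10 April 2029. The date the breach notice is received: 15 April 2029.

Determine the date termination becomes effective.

26 July 2029

The last day of the mitigation period: 14 calendar days after 10 April 2029 is 24 April 2029.
Adding 93 calendar days to 24 April 2029 gives 26 July 2029, which is the date termination becomes effective.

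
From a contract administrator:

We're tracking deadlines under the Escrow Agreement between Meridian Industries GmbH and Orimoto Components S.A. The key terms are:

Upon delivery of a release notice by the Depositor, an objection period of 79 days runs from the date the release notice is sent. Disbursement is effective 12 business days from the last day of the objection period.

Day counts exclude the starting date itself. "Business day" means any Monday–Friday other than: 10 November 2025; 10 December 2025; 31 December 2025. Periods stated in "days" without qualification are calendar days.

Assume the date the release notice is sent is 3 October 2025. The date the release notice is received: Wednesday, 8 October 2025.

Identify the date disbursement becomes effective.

The last day of the objection period: 3 October 2025 + 79 days = 21 December 2025.
The date disbursement becomes effective: counting 12 business days from Sunday, 21 December 2025 (Dec 22, Dec 23, Dec 24, Dec 25, …, Jan 5, Jan 6, Jan 7, skipping weekends and the listed holiday on Dec 31) reaches Wednesday, 7 January 2026.

7 January 2026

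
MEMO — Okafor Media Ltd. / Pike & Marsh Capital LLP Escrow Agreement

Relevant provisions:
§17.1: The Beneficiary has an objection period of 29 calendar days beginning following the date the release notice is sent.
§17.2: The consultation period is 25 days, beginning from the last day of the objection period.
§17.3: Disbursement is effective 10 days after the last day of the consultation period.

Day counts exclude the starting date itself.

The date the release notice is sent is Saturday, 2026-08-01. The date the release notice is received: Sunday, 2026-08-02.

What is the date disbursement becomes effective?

2026-10-04

The last day of the objection period: 2026-08-01 + 29 days = 2026-08-30.
The last day of the consultation period: 2026-08-30 + 25 days = 2026-09-24.
The date disbursement becomes effective: 2026-09-24 + 10 days = 2026-10-04.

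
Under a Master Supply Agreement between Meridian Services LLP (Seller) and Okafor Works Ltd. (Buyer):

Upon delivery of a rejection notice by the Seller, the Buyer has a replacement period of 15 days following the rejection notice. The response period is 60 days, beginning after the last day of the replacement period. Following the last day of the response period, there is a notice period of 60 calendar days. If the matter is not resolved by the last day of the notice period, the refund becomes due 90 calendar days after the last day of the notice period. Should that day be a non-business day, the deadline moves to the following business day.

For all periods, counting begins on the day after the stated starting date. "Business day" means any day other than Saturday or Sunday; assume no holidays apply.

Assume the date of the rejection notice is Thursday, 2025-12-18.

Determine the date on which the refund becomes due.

The last day of the replacement period: 15 calendar days after 2025-12-18 is 2026-01-02.
The last day of the response period: 2026-01-02 + 60 days = 2026-03-03.
The last day of the notice period: 60 calendar days after 2026-03-03 is 2026-05-02.
Adding 90 calendar days to 2026-05-02 gives 2026-07-31, which is the date on which the refund becomes due. 2026-07-31 is a Friday, so no roll-forward applies.

2026-07-31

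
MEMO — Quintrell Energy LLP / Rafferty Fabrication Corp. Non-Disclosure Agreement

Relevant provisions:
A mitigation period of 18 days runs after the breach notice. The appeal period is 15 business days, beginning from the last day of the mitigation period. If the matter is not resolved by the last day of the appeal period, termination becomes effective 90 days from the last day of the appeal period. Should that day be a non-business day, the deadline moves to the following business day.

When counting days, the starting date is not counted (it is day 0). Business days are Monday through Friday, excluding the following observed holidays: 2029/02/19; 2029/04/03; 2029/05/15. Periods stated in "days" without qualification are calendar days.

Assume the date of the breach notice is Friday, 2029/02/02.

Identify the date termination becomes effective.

2029/06/11

Adding 18 calendar days to 2029/02/02 gives 2029/02/20, which is the last day of the mitigation period.
The last day of the appeal period: 15 business days after Tuesday, 2029/02/20, skipping weekends — Feb 21, Feb 22, Feb 23, Feb 26, …, Mar 9, Mar 12, Mar 13 — lands on Tuesday, 2029/03/13.
The date termination becomes effective: 2029/03/13 + 90 days = 2029/06/11. 2029/06/11 is a Monday and is not a listed holiday, so no roll-forward applies.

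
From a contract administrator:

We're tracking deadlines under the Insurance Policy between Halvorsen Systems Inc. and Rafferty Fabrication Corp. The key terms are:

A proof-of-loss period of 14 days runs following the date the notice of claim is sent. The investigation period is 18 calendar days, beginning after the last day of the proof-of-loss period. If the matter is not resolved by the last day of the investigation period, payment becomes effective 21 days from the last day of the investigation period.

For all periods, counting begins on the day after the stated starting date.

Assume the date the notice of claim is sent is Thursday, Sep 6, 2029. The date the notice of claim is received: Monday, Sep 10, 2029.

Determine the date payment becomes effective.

Adding 14 calendar days to Sep 6, 2029 gives Sep 20, 2029, which is the last day of the proof-of-loss period.
The last day of the investigation period: Sep 20, 2029 + 18 days = Oct 8, 2029.
The date payment becomes effective: 21 calendar days after Oct 8, 2029 is Oct 29, 2029.

Oct 29, 2029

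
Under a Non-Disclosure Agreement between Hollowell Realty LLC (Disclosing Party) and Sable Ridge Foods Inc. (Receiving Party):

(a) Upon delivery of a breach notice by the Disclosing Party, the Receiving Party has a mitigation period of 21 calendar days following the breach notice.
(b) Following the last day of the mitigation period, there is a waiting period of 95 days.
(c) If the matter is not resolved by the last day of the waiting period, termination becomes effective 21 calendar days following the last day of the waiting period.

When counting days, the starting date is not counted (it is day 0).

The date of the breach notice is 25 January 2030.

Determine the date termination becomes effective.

11 June 2030

Adding 21 calendar days to 25 January 2030 gives 15 February 2030, which is the last day of the mitigation period.
The last day of the waiting period: 95 calendar days after 15 February 2030 is 21 May 2030.
Adding 21 calendar days to 21 May 2030 gives 11 June 2030, which is the date termination becomes effective.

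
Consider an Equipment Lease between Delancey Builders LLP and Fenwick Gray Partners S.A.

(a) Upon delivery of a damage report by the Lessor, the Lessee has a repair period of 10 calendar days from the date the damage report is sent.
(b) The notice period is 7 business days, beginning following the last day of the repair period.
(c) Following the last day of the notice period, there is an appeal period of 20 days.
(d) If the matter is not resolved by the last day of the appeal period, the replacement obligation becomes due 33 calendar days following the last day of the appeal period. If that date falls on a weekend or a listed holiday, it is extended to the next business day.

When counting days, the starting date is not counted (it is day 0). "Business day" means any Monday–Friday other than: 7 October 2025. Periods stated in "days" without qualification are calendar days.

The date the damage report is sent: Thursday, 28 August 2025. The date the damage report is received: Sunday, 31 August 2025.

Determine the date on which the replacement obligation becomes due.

10 November 2025

The last day of the repair period: 10 calendar days after 28 August 2025 is 7 September 2025.
From Sunday, 7 September 2025, 7 business days (Sep 8, Sep 9, Sep 10, Sep 11, Sep 12, Sep 15, Sep 16, skipping weekends) brings us to Tuesday, 16 September 2025, which is the last day of the notice period.
The last day of the appeal period: 16 September 2025 + 20 days = 6 October 2025.
The date on which the replacement obligation becomes due: 6 October 2025 + 33 days = 8 November 2025. That falls on a Saturday, so it rolls to the next business day, Monday, 10 November 2025.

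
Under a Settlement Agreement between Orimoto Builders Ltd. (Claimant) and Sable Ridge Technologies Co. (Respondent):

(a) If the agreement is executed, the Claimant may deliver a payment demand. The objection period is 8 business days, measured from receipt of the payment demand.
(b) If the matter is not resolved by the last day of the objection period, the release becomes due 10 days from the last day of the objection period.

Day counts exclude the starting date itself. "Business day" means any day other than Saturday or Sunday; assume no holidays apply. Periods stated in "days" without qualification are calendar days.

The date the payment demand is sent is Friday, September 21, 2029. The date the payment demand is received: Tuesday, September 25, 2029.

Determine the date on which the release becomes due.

October 15, 2029

The last day of the objection period: counting 8 business days from Tuesday, September 25, 2029 (Sep 26, Sep 27, Sep 28, Oct 1, Oct 2, Oct 3, Oct 4, Oct 5, skipping weekends) reaches Friday, October 5, 2029.
The date on which the release becomes due: October 5, 2029 + 10 days = October 15, 2029.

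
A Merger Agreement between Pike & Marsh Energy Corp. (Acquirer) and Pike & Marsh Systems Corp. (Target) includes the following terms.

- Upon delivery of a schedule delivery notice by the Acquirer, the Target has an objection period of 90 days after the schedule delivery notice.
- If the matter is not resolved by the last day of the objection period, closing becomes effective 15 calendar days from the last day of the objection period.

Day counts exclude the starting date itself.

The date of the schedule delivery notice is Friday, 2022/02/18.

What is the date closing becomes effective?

2022/06/03

Adding 90 calendar days to 2022/02/18 gives 2022/05/19, which is the last day of the objection period.
The date closing becomes effective: 2022/05/19 + 15 days = 2022/06/03.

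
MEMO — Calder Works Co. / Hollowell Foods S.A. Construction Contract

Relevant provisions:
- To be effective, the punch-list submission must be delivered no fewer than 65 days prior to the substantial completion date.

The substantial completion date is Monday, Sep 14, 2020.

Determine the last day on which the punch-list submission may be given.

Jul 11, 2020

Counting back 65 calendar days from Sep 14, 2020 gives Jul 11, 2020.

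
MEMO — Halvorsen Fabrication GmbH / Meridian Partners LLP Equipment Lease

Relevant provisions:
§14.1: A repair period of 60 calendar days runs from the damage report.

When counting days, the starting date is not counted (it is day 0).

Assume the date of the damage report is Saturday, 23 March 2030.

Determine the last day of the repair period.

The last day of the repair period: 60 calendar days after 23 March 2030 is 22 May 2030.

22 May 2030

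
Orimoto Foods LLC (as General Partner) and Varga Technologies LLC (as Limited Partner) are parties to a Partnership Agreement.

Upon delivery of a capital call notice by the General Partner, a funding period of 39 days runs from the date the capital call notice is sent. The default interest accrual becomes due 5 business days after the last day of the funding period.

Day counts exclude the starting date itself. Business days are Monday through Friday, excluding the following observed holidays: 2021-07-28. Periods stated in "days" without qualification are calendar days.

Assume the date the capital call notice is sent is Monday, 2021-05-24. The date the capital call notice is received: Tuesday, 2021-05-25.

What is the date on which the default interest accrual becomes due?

2021-07-09

Adding 39 calendar days to 2021-05-24 gives 2021-07-02, which is the last day of the funding period.
The date on which the default interest accrual becomes due: 5 business days after Friday, 2021-07-02, skipping weekends — Jul 5, Jul 6, Jul 7, Jul 8, Jul 9 — lands on Friday, 2021-07-09.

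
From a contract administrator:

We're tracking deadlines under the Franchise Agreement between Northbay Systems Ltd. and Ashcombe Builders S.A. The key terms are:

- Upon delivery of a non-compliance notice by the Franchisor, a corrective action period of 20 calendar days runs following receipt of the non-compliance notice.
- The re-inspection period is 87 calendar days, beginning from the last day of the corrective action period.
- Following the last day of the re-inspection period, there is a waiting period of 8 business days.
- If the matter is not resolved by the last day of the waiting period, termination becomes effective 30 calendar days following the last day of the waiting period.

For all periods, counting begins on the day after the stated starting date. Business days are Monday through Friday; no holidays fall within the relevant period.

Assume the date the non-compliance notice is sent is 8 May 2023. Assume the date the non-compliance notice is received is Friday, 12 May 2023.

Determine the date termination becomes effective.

Adding 20 calendar days to 12 May 2023 gives 1 June 2023, which is the last day of the corrective action period.
Adding 87 calendar days to 1 June 2023 gives 27 August 2023, which is the last day of the re-inspection period.
From Sunday, 27 August 2023, 8 business days (Aug 28, Aug 29, Aug 30, Aug 31, Sep 1, Sep 4, Sep 5, Sep 6, skipping weekends) brings us to Wednesday, 6 September 2023, which is the last day of the waiting period.
The date termination becomes effective: 6 September 2023 + 30 days = 6 October 2023.

6 October 2023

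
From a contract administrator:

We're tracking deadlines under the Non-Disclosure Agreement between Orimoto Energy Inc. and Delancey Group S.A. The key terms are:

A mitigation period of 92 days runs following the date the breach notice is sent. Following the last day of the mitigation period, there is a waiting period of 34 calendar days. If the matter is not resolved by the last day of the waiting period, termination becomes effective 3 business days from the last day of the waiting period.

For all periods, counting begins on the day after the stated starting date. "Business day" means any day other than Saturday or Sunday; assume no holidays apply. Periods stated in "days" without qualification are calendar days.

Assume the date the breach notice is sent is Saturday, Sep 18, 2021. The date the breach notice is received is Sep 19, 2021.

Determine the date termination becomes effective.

The last day of the mitigation period: 92 calendar days after Sep 18, 2021 is Dec 19, 2021.
The last day of the waiting period: Dec 19, 2021 + 34 days = Jan 22, 2022.
From Saturday, Jan 22, 2022, 3 business days (Jan 24, Jan 25, Jan 26, skipping weekends) brings us to Wednesday, Jan 26, 2022, which is the date termination becomes effective.

Jan 26, 2022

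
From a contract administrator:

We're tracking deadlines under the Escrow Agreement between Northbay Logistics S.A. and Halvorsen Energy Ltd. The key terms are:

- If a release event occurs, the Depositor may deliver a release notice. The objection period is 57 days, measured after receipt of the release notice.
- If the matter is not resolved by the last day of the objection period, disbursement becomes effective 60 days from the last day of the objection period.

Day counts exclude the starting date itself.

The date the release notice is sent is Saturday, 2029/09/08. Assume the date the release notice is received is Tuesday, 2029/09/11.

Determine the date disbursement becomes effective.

The last day of the objection period: 57 calendar days after 2029/09/11 is 2029/11/07.
Adding 60 calendar days to 2029/11/07 gives 2030/01/06, which is the date disbursement becomes effective.

2030/01/06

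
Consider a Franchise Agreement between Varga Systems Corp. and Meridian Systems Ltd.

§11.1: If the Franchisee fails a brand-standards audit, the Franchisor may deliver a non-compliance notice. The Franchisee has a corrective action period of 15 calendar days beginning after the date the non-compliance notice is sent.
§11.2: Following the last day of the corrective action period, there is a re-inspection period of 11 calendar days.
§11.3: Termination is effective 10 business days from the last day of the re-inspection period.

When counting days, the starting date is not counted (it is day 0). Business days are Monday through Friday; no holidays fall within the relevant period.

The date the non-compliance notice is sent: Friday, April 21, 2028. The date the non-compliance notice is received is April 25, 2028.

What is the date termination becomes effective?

May 31, 2028

The last day of the corrective action period: April 21, 2028 + 15 days = May 6, 2028.
The last day of the re-inspection period: May 6, 2028 + 11 days = May 17, 2028.
From Wednesday, May 17, 2028, 10 business days (May 18, May 19, May 22, May 23, May 24, May 25, May 26, May 29, May 30, May 31, skipping weekends) brings us to Wednesday, May 31, 2028, which is the date termination becomes effective.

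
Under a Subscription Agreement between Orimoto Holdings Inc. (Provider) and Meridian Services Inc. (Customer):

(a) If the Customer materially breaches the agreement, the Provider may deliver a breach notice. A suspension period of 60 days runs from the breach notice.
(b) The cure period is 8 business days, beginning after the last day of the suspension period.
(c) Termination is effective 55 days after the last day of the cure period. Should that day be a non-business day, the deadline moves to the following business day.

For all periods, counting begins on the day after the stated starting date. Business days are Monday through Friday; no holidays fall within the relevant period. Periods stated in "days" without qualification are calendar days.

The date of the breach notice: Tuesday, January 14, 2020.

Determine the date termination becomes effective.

The last day of the suspension period: 60 calendar days after January 14, 2020 is March 14, 2020.
The last day of the cure period: 8 business days after Saturday, March 14, 2020, skipping weekends — Mar 16, Mar 17, Mar 18, Mar 19, Mar 20, Mar 23, Mar 24, Mar 25 — lands on Wednesday, March 25, 2020.
The date termination becomes effective: March 25, 2020 + 55 days = May 19, 2020. May 19, 2020 is a Tuesday, so no roll-forward applies.

May 19, 2020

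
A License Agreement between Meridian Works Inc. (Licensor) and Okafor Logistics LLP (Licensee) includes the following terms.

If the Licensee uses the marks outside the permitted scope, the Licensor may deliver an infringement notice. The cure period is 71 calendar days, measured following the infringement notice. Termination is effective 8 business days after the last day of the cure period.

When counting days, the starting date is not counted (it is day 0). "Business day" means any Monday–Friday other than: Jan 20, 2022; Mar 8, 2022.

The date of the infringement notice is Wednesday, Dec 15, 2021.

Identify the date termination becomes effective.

Adding 71 calendar days to Dec 15, 2021 gives Feb 24, 2022, which is the last day of the cure period.
The date termination becomes effective: counting 8 business days from Thursday, Feb 24, 2022 (Feb 25, Feb 28, Mar 1, Mar 2, Mar 3, Mar 4, Mar 7, Mar 9, skipping weekends and the listed holiday on Mar 8) reaches Wednesday, Mar 9, 2022.

Mar 9, 2022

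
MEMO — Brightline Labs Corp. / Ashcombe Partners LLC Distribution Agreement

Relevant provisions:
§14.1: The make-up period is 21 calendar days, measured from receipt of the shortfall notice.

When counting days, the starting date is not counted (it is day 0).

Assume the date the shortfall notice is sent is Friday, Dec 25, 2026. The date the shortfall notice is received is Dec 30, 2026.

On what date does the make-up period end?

Jan 20, 2027

The last day of the make-up period: 21 calendar days after Dec 30, 2026 is Jan 20, 2027.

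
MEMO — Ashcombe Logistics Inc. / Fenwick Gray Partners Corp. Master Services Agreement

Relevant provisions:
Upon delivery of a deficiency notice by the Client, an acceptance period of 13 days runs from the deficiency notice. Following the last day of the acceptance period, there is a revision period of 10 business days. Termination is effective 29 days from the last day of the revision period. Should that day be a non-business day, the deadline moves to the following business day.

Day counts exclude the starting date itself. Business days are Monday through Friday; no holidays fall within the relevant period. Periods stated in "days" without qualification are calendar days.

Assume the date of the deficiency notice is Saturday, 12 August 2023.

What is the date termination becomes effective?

9 October 2023

The last day of the acceptance period: 12 August 2023 + 13 days = 25 August 2023.
From Friday, 25 August 2023, 10 business days (Aug 28, Aug 29, Aug 30, Aug 31, Sep 1, Sep 4, Sep 5, Sep 6, Sep 7, Sep 8, skipping weekends) brings us to Friday, 8 September 2023, which is the last day of the revision period.
The date termination becomes effective: 29 calendar days after 8 September 2023 is 7 October 2023. That falls on a Saturday, so it rolls to the next business day, Monday, 9 October 2023.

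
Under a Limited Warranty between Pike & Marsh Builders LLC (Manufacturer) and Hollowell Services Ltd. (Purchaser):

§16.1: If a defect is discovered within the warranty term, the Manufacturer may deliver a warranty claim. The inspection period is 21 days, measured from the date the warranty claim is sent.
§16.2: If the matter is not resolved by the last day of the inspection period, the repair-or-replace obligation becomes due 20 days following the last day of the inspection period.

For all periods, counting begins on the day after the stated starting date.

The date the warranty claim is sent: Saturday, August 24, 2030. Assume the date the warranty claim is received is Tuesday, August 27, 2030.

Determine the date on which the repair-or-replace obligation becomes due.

October 4, 2030

The last day of the inspection period: August 24, 2030 + 21 days = September 14, 2030.
The date on which the repair-or-replace obligation becomes due: 20 calendar days after September 14, 2030 is October 4, 2030.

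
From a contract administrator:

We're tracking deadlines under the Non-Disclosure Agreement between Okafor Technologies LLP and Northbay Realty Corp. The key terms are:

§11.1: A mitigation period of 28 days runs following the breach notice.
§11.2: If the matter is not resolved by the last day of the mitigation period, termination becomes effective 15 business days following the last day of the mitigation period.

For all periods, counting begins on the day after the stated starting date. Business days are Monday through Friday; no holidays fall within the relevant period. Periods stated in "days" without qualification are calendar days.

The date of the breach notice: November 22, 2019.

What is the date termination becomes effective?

January 10, 2020

The last day of the mitigation period: 28 calendar days after November 22, 2019 is December 20, 2019.
From Friday, December 20, 2019, 15 business days (Dec 23, Dec 24, Dec 25, Dec 26, …, Jan 8, Jan 9, Jan 10, skipping weekends) brings us to Friday, January 10, 2020, which is the date termination becomes effective.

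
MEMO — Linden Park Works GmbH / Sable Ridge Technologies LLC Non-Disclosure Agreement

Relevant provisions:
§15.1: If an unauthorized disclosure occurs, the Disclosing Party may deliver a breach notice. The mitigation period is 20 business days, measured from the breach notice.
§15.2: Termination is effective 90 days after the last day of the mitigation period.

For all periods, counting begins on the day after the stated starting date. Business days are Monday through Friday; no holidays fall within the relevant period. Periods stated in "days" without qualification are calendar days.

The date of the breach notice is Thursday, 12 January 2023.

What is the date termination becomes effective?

The last day of the mitigation period: 20 business days after Thursday, 12 January 2023, skipping weekends — Jan 13, Jan 16, Jan 17, Jan 18, …, Feb 7, Feb 8, Feb 9 — lands on Thursday, 9 February 2023.
The date termination becomes effective: 9 February 2023 + 90 days = 10 May 2023.

10 May 2023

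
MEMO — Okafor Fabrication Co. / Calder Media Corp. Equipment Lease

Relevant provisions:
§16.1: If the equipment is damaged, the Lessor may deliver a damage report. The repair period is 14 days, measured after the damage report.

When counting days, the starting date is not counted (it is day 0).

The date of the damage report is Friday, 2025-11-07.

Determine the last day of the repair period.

The last day of the repair period: 14 calendar days after 2025-11-07 is 2025-11-21.

2025-11-21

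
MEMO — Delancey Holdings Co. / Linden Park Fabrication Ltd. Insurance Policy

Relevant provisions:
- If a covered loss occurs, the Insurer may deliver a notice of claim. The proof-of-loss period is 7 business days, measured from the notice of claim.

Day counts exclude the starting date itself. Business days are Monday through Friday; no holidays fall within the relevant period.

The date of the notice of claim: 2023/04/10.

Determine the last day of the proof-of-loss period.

2023/04/19

From Monday, 2023/04/10, 7 business days (Apr 11, Apr 12, Apr 13, Apr 14, Apr 17, Apr 18, Apr 19, skipping weekends) brings us to Wednesday, 2023/04/19, which is the last day of the proof-of-loss period.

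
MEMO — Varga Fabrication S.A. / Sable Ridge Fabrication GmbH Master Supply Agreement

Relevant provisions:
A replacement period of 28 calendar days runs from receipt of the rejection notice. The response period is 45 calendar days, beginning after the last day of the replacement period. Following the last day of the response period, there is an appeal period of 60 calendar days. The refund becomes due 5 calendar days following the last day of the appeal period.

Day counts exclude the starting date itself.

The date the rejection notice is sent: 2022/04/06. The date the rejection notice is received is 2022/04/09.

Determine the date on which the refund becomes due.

The last day of the replacement period: 2022/04/09 + 28 days = 2022/05/07.
The last day of the response period: 45 calendar days after 2022/05/07 is 2022/06/21.
The last day of the appeal period: 60 calendar days after 2022/06/21 is 2022/08/20.
The date on which the refund becomes due: 5 calendar days after 2022/08/20 is 2022/08/25.

2022/08/25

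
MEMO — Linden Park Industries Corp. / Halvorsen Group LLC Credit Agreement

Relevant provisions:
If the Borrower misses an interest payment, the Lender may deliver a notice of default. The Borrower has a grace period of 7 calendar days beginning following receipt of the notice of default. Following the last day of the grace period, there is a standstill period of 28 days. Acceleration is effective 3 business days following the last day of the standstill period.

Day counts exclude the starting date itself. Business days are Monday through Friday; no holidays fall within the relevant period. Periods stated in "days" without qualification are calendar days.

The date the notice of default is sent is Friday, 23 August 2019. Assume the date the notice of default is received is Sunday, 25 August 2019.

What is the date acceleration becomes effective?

Adding 7 calendar days to 25 August 2019 gives 1 September 2019, which is the last day of the grace period.
The last day of the standstill period: 28 calendar days after 1 September 2019 is 29 September 2019.
The date acceleration becomes effective: counting 3 business days from Sunday, 29 September 2019 (Sep 30, Oct 1, Oct 2, skipping weekends) reaches Wednesday, 2 October 2019.

2 October 2019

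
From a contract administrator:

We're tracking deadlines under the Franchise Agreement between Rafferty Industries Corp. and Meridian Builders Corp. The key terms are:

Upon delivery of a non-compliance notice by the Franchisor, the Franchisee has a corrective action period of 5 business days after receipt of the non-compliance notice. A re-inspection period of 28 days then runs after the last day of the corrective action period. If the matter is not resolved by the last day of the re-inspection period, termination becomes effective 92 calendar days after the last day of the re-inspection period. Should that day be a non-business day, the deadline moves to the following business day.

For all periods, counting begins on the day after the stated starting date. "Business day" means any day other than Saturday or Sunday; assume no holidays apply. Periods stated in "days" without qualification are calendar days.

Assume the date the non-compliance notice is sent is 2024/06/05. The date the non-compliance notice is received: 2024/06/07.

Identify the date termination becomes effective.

From Friday, 2024/06/07, 5 business days (Jun 10, Jun 11, Jun 12, Jun 13, Jun 14, skipping weekends) brings us to Friday, 2024/06/14, which is the last day of the corrective action period.
The last day of the re-inspection period: 2024/06/14 + 28 days = 2024/07/12.
The date termination becomes effective: 2024/07/12 + 92 days = 2024/10/12. That falls on a Saturday, so it rolls to the next business day, Monday, 2024/10/14.

2024/10/14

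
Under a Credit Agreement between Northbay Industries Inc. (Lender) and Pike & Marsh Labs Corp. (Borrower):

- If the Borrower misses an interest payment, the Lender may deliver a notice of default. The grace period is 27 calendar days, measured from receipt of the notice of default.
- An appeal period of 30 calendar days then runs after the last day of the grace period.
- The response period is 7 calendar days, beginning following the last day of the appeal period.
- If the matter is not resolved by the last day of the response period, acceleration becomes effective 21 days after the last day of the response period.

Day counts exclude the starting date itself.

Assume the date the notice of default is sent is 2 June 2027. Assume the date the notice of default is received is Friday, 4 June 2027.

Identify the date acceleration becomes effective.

28 August 2027

The last day of the grace period: 27 calendar days after 4 June 2027 is 1 July 2027.
The last day of the appeal period: 30 calendar days after 1 July 2027 is 31 July 2027.
Adding 7 calendar days to 31 July 2027 gives 7 August 2027, which is the last day of the response period.
The date acceleration becomes effective: 7 August 2027 + 21 days = 28 August 2027.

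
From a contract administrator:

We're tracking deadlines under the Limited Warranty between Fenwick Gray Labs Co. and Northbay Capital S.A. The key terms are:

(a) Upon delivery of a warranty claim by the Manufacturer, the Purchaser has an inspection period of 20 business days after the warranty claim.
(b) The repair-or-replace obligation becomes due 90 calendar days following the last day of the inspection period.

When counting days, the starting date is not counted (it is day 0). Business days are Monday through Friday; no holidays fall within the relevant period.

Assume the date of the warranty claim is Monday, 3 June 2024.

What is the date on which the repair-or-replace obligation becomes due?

29 September 2024

The last day of the inspection period: counting 20 business days from Monday, 3 June 2024 (Jun 4, Jun 5, Jun 6, Jun 7, …, Jun 27, Jun 28, Jul 1, skipping weekends) reaches Monday, 1 July 2024.
Adding 90 calendar days to 1 July 2024 gives 29 September 2024, which is the date on which the repair-or-replace obligation becomes due.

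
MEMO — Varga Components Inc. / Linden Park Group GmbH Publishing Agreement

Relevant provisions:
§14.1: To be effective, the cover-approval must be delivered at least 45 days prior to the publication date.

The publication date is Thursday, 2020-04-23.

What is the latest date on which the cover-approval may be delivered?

Counting back 45 calendar days from 2020-04-23 gives 2020-03-09.

2020-03-09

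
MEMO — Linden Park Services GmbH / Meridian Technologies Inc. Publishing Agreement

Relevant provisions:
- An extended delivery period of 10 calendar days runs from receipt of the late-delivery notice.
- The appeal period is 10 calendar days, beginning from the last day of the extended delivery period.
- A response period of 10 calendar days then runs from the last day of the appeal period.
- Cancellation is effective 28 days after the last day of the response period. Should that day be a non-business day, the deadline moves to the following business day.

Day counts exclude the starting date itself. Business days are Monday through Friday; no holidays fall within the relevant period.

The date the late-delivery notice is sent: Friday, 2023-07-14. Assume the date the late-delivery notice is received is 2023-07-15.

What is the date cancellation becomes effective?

Adding 10 calendar days to 2023-07-15 gives 2023-07-25, which is the last day of the extended delivery period.
The last day of the appeal period: 10 calendar days after 2023-07-25 is 2023-08-04.
The last day of the response period: 2023-08-04 + 10 days = 2023-08-14.
The date cancellation becomes effective: 2023-08-14 + 28 days = 2023-09-11. 2023-09-11 is a Monday, so no roll-forward applies.

2023-09-11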